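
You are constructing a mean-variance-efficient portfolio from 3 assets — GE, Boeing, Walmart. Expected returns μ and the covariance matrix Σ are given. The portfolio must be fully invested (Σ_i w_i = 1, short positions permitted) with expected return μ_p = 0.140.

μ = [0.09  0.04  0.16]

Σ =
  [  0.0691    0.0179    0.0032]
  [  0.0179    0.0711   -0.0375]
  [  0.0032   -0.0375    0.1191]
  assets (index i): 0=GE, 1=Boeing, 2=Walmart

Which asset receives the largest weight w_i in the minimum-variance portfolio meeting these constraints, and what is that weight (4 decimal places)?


Walmart (0.7076)

p=Σ⁻¹μ = [0.9031  1.2363  1.7084]
q=Σ⁻¹𝟙 = [8.7933  19.3717  14.2595]
a=μᵀp=0.404074  b=𝟙ᵀp=3.847778  c=𝟙ᵀq=42.424467  D=ac−b²=2.337231
λ₁=(c·0.140−b)/D = (42.424467·0.140−3.847778)/2.337231 = 0.894926
λ₂=(a−b·0.140)/D = (0.404074−3.847778·0.140)/2.337231 = -0.057596
w* = 0.894926·p + -0.057596·q:
  w_0 = 0.894926·0.9031 + -0.057596·8.7933 = 0.3017  (GE)
  w_1 = 0.894926·1.2363 + -0.057596·19.3717 = -0.0094  (Boeing)
  w_2 = 0.894926·1.7084 + -0.057596·14.2595 = 0.7076  (Walmart)
Σw_i=1.0000  μᵀw=0.1400
σ²=wᵀΣw=λ₁·μ_p+λ₂ = 0.894926·0.140 + -0.057596 = 0.067694 ≈ 0.0677


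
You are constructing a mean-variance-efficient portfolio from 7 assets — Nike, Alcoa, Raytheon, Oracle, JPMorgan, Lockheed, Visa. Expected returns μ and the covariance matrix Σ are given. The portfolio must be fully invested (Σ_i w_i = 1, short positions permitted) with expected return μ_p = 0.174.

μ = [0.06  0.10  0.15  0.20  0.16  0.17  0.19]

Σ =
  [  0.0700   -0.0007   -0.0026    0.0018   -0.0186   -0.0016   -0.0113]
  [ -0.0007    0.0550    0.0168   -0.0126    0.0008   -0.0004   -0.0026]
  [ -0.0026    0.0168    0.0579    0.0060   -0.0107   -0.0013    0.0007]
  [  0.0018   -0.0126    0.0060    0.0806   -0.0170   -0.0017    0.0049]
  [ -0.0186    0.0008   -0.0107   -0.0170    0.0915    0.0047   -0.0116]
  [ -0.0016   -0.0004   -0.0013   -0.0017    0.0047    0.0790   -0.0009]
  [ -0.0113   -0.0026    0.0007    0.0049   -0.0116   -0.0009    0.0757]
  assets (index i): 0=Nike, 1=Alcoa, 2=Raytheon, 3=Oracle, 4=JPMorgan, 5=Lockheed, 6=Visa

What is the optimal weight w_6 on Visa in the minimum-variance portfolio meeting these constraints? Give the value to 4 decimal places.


0.2220

g=Σ⁻¹μ = [2.3578  1.9332  2.4464  3.1088  3.3758  2.1528  3.2473]
h=Σ⁻¹𝟙 = [24.0702  18.4783  15.3986  17.4353  22.5523  12.7514  19.7742]
a=μᵀg=2.846599  b=𝟙ᵀg=18.622099  c=𝟙ᵀh=130.460315  D=ac−b²=24.585632
λ₁=(c·0.174−b)/D = (130.460315·0.174−18.622099)/24.585632 = 0.165869
λ₂=(a−b·0.174)/D = (2.846599−18.622099·0.174)/24.585632 = -0.016011
w* = 0.165869·g + -0.016011·h:
  w_0 = 0.165869·2.3578 + -0.016011·24.0702 = 0.0057  (Nike)
  w_1 = 0.165869·1.9332 + -0.016011·18.4783 = 0.0248  (Alcoa)
  w_2 = 0.165869·2.4464 + -0.016011·15.3986 = 0.1592  (Raytheon)
  w_3 = 0.165869·3.1088 + -0.016011·17.4353 = 0.2365  (Oracle)
  w_4 = 0.165869·3.3758 + -0.016011·22.5523 = 0.1989  (JPMorgan)
  w_5 = 0.165869·2.1528 + -0.016011·12.7514 = 0.1529  (Lockheed)
  w_6 = 0.165869·3.2473 + -0.016011·19.7742 = 0.2220  (Visa)
Σw_i=1.0000  μᵀw=0.1740
σ²=wᵀΣw=λ₁·μ_p+λ₂ = 0.165869·0.174 + -0.016011 = 0.012850 ≈ 0.0128


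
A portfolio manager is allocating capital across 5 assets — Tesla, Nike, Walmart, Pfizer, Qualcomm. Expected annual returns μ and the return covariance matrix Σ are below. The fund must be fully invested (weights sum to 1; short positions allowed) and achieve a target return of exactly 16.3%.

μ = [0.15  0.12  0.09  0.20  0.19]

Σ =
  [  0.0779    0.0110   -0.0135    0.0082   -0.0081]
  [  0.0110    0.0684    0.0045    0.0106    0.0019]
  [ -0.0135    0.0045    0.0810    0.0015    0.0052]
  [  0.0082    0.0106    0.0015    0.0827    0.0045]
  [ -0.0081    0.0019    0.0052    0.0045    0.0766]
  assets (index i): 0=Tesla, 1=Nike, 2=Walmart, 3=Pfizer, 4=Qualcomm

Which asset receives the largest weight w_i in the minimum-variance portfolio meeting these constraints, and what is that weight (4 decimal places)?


Qualcomm (0.2971)

g=Σ⁻¹μ = [2.0503  0.9771  1.2037  1.9332  2.4777]
h=Σ⁻¹𝟙 = [14.1874  9.7971  13.1794  8.4874  12.9188]
a=μᵀg=1.390530  b=𝟙ᵀg=8.641960  c=𝟙ᵀh=58.570108  D=ac−b²=6.759988
λ₁=(c·0.163−b)/D = (58.570108·0.163−8.641960)/6.759988 = 0.133871
λ₂=(a−b·0.163)/D = (1.390530−8.641960·0.163)/6.759988 = -0.002679
w* = 0.133871·g + -0.002679·h:
  w_0 = 0.133871·2.0503 + -0.002679·14.1874 = 0.2365  (Tesla)
  w_1 = 0.133871·0.9771 + -0.002679·9.7971 = 0.1046  (Nike)
  w_2 = 0.133871·1.2037 + -0.002679·13.1794 = 0.1258  (Walmart)
  w_3 = 0.133871·1.9332 + -0.002679·8.4874 = 0.2361  (Pfizer)
  w_4 = 0.133871·2.4777 + -0.002679·12.9188 = 0.2971  (Qualcomm)
Σw_i=1.0000  μᵀw=0.1630
σ²=wᵀΣw=λ₁·μ_p+λ₂ = 0.133871·0.163 + -0.002679 = 0.019142 ≈ 0.0191


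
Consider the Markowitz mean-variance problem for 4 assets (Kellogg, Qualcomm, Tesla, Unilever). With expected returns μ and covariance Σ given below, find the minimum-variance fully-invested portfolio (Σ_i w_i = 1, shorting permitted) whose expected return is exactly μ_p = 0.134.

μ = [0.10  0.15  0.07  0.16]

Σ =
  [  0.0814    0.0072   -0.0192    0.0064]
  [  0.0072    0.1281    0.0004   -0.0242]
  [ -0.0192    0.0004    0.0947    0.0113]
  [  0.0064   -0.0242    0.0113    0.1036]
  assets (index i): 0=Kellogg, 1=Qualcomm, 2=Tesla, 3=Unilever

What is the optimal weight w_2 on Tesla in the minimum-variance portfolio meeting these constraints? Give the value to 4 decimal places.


x=Σ⁻¹μ = [1.1456  1.4300  0.7596  1.7248]
y=Σ⁻¹𝟙 = [13.6205  8.8058  12.1452  9.5433]
a=μᵀx=0.658206  b=𝟙ᵀx=5.060017  c=𝟙ᵀy=44.114839  D=ac−b²=3.432899
λ₁=(c·0.134−b)/D = (44.114839·0.134−5.060017)/3.432899 = 0.248004
λ₂=(a−b·0.134)/D = (0.658206−5.060017·0.134)/3.432899 = -0.005778
w* = 0.248004·x + -0.005778·y:
  w_0 = 0.248004·1.1456 + -0.005778·13.6205 = 0.2054  (Kellogg)
  w_1 = 0.248004·1.4300 + -0.005778·8.8058 = 0.3038  (Qualcomm)
  w_2 = 0.248004·0.7596 + -0.005778·12.1452 = 0.1182  (Tesla)
  w_3 = 0.248004·1.7248 + -0.005778·9.5433 = 0.3726  (Unilever)
Σw_i=1.0000  μᵀw=0.1340
σ²=wᵀΣw=λ₁·μ_p+λ₂ = 0.248004·0.134 + -0.005778 = 0.027454 ≈ 0.0275

0.1182


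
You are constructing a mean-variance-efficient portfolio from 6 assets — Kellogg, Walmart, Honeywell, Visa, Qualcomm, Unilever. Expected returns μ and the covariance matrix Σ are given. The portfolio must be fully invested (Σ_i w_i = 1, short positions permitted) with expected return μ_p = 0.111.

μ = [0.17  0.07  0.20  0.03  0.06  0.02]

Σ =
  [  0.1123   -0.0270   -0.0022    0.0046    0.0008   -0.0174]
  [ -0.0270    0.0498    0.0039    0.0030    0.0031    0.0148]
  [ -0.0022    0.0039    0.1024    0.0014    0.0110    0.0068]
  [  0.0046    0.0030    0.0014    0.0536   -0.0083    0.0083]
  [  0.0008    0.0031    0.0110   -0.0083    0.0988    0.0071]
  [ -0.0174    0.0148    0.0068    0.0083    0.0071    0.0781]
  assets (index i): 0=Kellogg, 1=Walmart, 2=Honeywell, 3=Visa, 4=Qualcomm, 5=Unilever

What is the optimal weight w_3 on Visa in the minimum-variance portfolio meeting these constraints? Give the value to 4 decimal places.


0.1123

g=Σ⁻¹μ = [2.1137  2.3519  1.8667  0.2382  0.3240  0.0640]
h=Σ⁻¹𝟙 = [15.3727  23.7629  7.4226  15.9046  9.1461  8.5579]
a=μᵀg=0.925151  b=𝟙ᵀg=6.958354  c=𝟙ᵀh=80.166885  D=ac−b²=25.747756
λ₁=(c·0.111−b)/D = (80.166885·0.111−6.958354)/25.747756 = 0.075353
λ₂=(a−b·0.111)/D = (0.925151−6.958354·0.111)/25.747756 = 0.005933
w* = 0.075353·g + 0.005933·h:
  w_0 = 0.075353·2.1137 + 0.005933·15.3727 = 0.2505  (Kellogg)
  w_1 = 0.075353·2.3519 + 0.005933·23.7629 = 0.3182  (Walmart)
  w_2 = 0.075353·1.8667 + 0.005933·7.4226 = 0.1847  (Honeywell)
  w_3 = 0.075353·0.2382 + 0.005933·15.9046 = 0.1123  (Visa)
  w_4 = 0.075353·0.3240 + 0.005933·9.1461 = 0.0787  (Qualcomm)
  w_5 = 0.075353·0.0640 + 0.005933·8.5579 = 0.0556  (Unilever)
Σw_i=1.0000  μᵀw=0.1110
σ²=wᵀΣw=λ₁·μ_p+λ₂ = 0.075353·0.111 + 0.005933 = 0.014298 ≈ 0.0143


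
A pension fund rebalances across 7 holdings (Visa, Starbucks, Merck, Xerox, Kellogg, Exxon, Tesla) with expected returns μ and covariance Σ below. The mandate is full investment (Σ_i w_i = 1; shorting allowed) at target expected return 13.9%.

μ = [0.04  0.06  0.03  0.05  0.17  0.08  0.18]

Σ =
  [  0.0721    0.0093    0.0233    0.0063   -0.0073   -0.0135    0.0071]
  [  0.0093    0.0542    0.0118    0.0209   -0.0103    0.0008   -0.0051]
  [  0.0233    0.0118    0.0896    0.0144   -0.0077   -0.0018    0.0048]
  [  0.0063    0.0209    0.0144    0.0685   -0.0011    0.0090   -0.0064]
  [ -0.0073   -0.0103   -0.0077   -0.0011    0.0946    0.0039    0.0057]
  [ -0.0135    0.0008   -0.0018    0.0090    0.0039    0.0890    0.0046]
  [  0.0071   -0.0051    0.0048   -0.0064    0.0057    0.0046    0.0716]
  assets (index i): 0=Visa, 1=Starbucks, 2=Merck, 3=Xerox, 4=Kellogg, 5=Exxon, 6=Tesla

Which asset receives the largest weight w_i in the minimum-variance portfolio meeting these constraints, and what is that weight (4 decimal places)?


p=Σ⁻¹μ = [0.4052  1.4373  0.0139  0.4146  1.8159  0.7010  2.4227]
q=Σ⁻¹𝟙 = [11.4852  15.7829  5.5135  7.4967  12.5021  10.9931  12.5507]
a=μᵀp=0.924456  b=𝟙ᵀp=7.210551  c=𝟙ᵀq=76.324255  D=ac−b²=18.566359
λ₁=(c·0.139−b)/D = (76.324255·0.139−7.210551)/18.566359 = 0.183047
λ₂=(a−b·0.139)/D = (0.924456−7.210551·0.139)/18.566359 = -0.004191
w* = 0.183047·p + -0.004191·q:
  w_0 = 0.183047·0.4052 + -0.004191·11.4852 = 0.0260  (Visa)
  w_1 = 0.183047·1.4373 + -0.004191·15.7829 = 0.1969  (Starbucks)
  w_2 = 0.183047·0.0139 + -0.004191·5.5135 = -0.0206  (Merck)
  w_3 = 0.183047·0.4146 + -0.004191·7.4967 = 0.0445  (Xerox)
  w_4 = 0.183047·1.8159 + -0.004191·12.5021 = 0.2800  (Kellogg)
  w_5 = 0.183047·0.7010 + -0.004191·10.9931 = 0.0822  (Exxon)
  w_6 = 0.183047·2.4227 + -0.004191·12.5507 = 0.3909  (Tesla)
Σw_i=1.0000  μᵀw=0.1390
σ²=wᵀΣw=λ₁·μ_p+λ₂ = 0.183047·0.139 + -0.004191 = 0.021253 ≈ 0.0213

Tesla (0.3909)


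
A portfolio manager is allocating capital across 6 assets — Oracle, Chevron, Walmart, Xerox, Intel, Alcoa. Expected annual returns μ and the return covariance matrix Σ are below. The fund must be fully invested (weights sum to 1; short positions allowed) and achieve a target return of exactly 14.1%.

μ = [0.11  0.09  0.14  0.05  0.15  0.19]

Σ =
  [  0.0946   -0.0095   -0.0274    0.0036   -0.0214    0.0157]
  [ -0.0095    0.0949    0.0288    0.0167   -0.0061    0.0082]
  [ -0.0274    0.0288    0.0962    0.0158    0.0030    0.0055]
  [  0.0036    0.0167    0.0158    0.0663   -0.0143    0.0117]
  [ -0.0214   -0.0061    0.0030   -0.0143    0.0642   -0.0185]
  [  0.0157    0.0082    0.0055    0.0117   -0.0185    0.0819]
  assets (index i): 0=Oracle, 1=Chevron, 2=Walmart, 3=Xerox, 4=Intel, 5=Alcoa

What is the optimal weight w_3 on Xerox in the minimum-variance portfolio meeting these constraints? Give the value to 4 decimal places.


p=Σ⁻¹μ = [2.0981  0.6392  1.5119  0.5036  3.8744  2.5554]
q=Σ⁻¹𝟙 = [17.9969  7.8643  9.3175  13.9503  28.3849  11.7658]
a=μᵀp=1.591855  b=𝟙ᵀp=11.182633  c=𝟙ᵀq=89.279606  D=ac−b²=17.068911
λ₁=(c·0.141−b)/D = (89.279606·0.141−11.182633)/17.068911 = 0.082360
λ₂=(a−b·0.141)/D = (1.591855−11.182633·0.141)/17.068911 = 0.000885
w* = 0.082360·p + 0.000885·q:
  w_0 = 0.082360·2.0981 + 0.000885·17.9969 = 0.1887  (Oracle)
  w_1 = 0.082360·0.6392 + 0.000885·7.8643 = 0.0596  (Chevron)
  w_2 = 0.082360·1.5119 + 0.000885·9.3175 = 0.1328  (Walmart)
  w_3 = 0.082360·0.5036 + 0.000885·13.9503 = 0.0538  (Xerox)
  w_4 = 0.082360·3.8744 + 0.000885·28.3849 = 0.3442  (Intel)
  w_5 = 0.082360·2.5554 + 0.000885·11.7658 = 0.2209  (Alcoa)
Σw_i=1.0000  μᵀw=0.1410
σ²=wᵀΣw=λ₁·μ_p+λ₂ = 0.082360·0.141 + 0.000885 = 0.012498 ≈ 0.0125

0.0538


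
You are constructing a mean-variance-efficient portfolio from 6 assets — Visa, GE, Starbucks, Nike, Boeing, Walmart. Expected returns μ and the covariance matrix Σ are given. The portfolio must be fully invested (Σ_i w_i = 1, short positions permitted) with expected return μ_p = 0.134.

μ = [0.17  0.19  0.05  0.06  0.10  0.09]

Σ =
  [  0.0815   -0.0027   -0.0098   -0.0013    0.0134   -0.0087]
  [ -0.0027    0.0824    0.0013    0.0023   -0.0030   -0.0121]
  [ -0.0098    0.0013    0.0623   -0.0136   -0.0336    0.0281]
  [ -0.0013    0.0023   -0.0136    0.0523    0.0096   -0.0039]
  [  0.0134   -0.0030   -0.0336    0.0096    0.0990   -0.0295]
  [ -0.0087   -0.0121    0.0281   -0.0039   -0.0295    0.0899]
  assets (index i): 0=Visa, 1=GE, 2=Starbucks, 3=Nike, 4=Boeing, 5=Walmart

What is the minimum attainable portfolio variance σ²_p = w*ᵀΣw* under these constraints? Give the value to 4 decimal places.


p=Σ⁻¹μ = [2.2834  2.6320  1.5287  1.3043  1.6818  1.7070]
q=Σ⁻¹𝟙 = [14.6390  14.1785  27.8194  23.4731  19.6543  13.2207]
a=μᵀp=1.364761  b=𝟙ᵀp=11.137183  c=𝟙ᵀq=112.984897  D=ac−b²=30.160497
λ₁=(c·0.134−b)/D = (112.984897·0.134−11.137183)/30.160497 = 0.132716
λ₂=(a−b·0.134)/D = (1.364761−11.137183·0.134)/30.160497 = -0.004231
w* = 0.132716·p + -0.004231·q:
  w_0 = 0.132716·2.2834 + -0.004231·14.6390 = 0.2411  (Visa)
  w_1 = 0.132716·2.6320 + -0.004231·14.1785 = 0.2893  (GE)
  w_2 = 0.132716·1.5287 + -0.004231·27.8194 = 0.0852  (Starbucks)
  w_3 = 0.132716·1.3043 + -0.004231·23.4731 = 0.0738  (Nike)
  w_4 = 0.132716·1.6818 + -0.004231·19.6543 = 0.1400  (Boeing)
  w_5 = 0.132716·1.7070 + -0.004231·13.2207 = 0.1706  (Walmart)
Σw_i=1.0000  μᵀw=0.1340
σ²=wᵀΣw=λ₁·μ_p+λ₂ = 0.132716·0.134 + -0.004231 = 0.013553 ≈ 0.0136

0.0136


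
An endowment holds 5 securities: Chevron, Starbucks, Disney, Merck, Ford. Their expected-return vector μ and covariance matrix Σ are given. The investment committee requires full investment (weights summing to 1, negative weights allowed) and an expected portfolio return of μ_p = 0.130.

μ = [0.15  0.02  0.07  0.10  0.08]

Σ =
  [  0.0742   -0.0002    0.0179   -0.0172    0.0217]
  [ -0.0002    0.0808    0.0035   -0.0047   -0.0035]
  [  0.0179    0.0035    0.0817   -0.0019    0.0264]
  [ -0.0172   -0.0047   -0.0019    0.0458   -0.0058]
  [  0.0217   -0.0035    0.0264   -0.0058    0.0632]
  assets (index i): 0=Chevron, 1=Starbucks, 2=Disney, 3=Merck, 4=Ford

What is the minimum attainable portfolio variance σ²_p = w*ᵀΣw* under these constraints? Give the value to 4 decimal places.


p=Σ⁻¹μ = [2.5575  0.4670  0.1408  3.2807  0.6558]
q=Σ⁻¹𝟙 = [16.0364  14.5216  4.9849  31.0591  11.8889]
a=μᵀp=0.783362  b=𝟙ᵀp=7.101854  c=𝟙ᵀq=78.490896  D=ac−b²=11.050489
λ₁=(c·0.130−b)/D = (78.490896·0.130−7.101854)/11.050489 = 0.280708
λ₂=(a−b·0.130)/D = (0.783362−7.101854·0.130)/11.050489 = -0.012658
w* = 0.280708·p + -0.012658·q:
  w_0 = 0.280708·2.5575 + -0.012658·16.0364 = 0.5149  (Chevron)
  w_1 = 0.280708·0.4670 + -0.012658·14.5216 = -0.0527  (Starbucks)
  w_2 = 0.280708·0.1408 + -0.012658·4.9849 = -0.0236  (Disney)
  w_3 = 0.280708·3.2807 + -0.012658·31.0591 = 0.5278  (Merck)
  w_4 = 0.280708·0.6558 + -0.012658·11.8889 = 0.0336  (Ford)
Σw_i=1.0000  μᵀw=0.1300
σ²=wᵀΣw=λ₁·μ_p+λ₂ = 0.280708·0.130 + -0.012658 = 0.023834 ≈ 0.0238

0.0238


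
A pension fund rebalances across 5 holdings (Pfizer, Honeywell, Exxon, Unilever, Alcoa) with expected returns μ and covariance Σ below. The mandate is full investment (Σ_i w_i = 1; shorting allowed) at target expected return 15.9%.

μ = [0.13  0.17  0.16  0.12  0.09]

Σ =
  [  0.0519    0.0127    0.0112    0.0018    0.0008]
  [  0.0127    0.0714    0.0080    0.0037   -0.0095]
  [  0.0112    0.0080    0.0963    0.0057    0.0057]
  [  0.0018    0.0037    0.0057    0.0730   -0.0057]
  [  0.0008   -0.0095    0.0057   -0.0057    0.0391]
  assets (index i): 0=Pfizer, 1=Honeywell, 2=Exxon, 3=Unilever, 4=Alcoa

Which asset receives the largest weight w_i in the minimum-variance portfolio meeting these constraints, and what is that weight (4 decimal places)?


Honeywell (0.4894)

p=Σ⁻¹μ = [1.6263  2.2810  1.0135  1.6365  2.9135]
q=Σ⁻¹𝟙 = [13.7372  14.2644  4.9514  14.6058  30.1676]
a=μᵀp=1.219942  b=𝟙ᵀp=9.470791  c=𝟙ᵀq=77.726424  D=ac−b²=5.125825
λ₁=(c·0.159−b)/D = (77.726424·0.159−9.470791)/5.125825 = 0.563365
λ₂=(a−b·0.159)/D = (1.219942−9.470791·0.159)/5.125825 = -0.055779
w* = 0.563365·p + -0.055779·q:
  w_0 = 0.563365·1.6263 + -0.055779·13.7372 = 0.1499  (Pfizer)
  w_1 = 0.563365·2.2810 + -0.055779·14.2644 = 0.4894  (Honeywell)
  w_2 = 0.563365·1.0135 + -0.055779·4.9514 = 0.2948  (Exxon)
  w_3 = 0.563365·1.6365 + -0.055779·14.6058 = 0.1072  (Unilever)
  w_4 = 0.563365·2.9135 + -0.055779·30.1676 = -0.0413  (Alcoa)
Σw_i=1.0000  μᵀw=0.1590
σ²=wᵀΣw=λ₁·μ_p+λ₂ = 0.563365·0.159 + -0.055779 = 0.033796 ≈ 0.0338


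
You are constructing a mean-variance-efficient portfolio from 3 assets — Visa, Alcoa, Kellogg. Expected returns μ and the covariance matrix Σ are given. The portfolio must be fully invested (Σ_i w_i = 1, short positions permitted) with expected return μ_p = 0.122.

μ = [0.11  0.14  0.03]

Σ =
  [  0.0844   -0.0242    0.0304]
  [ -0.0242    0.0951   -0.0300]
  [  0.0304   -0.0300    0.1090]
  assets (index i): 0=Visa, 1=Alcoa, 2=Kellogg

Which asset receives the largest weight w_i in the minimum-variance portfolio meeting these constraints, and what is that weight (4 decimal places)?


g=Σ⁻¹μ = [1.7617  2.0284  0.3422]
h=Σ⁻¹𝟙 = [13.0568  17.0648  10.2295]
a=μᵀg=0.488019  b=𝟙ᵀg=4.132195  c=𝟙ᵀh=40.351035  D=ac−b²=2.617032
λ₁=(c·0.122−b)/D = (40.351035·0.122−4.132195)/2.617032 = 0.302110
λ₂=(a−b·0.122)/D = (0.488019−4.132195·0.122)/2.617032 = -0.006155
w* = 0.302110·g + -0.006155·h:
  w_0 = 0.302110·1.7617 + -0.006155·13.0568 = 0.4518  (Visa)
  w_1 = 0.302110·2.0284 + -0.006155·17.0648 = 0.5077  (Alcoa)
  w_2 = 0.302110·0.3422 + -0.006155·10.2295 = 0.0404  (Kellogg)
Σw_i=1.0000  μᵀw=0.1220
σ²=wᵀΣw=λ₁·μ_p+λ₂ = 0.302110·0.122 + -0.006155 = 0.030702 ≈ 0.0307

Alcoa (0.5077)


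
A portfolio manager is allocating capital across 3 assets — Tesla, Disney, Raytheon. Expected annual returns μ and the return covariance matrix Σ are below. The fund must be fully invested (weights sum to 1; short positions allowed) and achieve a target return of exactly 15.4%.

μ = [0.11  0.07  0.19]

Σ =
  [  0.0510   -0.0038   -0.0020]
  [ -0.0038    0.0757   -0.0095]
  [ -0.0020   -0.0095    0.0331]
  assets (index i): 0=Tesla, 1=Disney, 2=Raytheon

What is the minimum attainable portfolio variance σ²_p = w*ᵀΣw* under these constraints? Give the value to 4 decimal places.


u=Σ⁻¹μ = [2.5475  1.8592  6.4277]
v=Σ⁻¹𝟙 = [22.4740  18.9838  37.0179]
a=μᵀu=1.631634  b=𝟙ᵀu=10.834413  c=𝟙ᵀv=78.475719  D=ac−b²=10.659141
λ₁=(c·0.154−b)/D = (78.475719·0.154−10.834413)/10.659141 = 0.117350
λ₂=(a−b·0.154)/D = (1.631634−10.834413·0.154)/10.659141 = -0.003459
w* = 0.117350·u + -0.003459·v:
  w_0 = 0.117350·2.5475 + -0.003459·22.4740 = 0.2212  (Tesla)
  w_1 = 0.117350·1.8592 + -0.003459·18.9838 = 0.1525  (Disney)
  w_2 = 0.117350·6.4277 + -0.003459·37.0179 = 0.6263  (Raytheon)
Σw_i=1.0000  μᵀw=0.1540
σ²=wᵀΣw=λ₁·μ_p+λ₂ = 0.117350·0.154 + -0.003459 = 0.014613 ≈ 0.0146

0.0146


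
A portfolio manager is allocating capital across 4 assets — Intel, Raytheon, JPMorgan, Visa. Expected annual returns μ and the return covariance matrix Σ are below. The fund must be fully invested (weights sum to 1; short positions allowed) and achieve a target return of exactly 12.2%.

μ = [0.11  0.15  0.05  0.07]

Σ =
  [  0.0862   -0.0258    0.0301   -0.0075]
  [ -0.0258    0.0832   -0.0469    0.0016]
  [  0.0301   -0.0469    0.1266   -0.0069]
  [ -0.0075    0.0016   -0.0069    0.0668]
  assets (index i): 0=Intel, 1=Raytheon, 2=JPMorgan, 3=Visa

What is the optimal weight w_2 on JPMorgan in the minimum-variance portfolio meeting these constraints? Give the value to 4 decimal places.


p=Σ⁻¹μ = [1.8941  3.0006  1.1273  1.3051]
q=Σ⁻¹𝟙 = [15.4925  24.5229  14.2591  17.5950]
a=μᵀp=0.806173  b=𝟙ᵀp=7.327222  c=𝟙ᵀq=71.869565  D=ac−b²=4.251114
λ₁=(c·0.122−b)/D = (71.869565·0.122−7.327222)/4.251114 = 0.338938
λ₂=(a−b·0.122)/D = (0.806173−7.327222·0.122)/4.251114 = -0.020641
w* = 0.338938·p + -0.020641·q:
  w_0 = 0.338938·1.8941 + -0.020641·15.4925 = 0.3222  (Intel)
  w_1 = 0.338938·3.0006 + -0.020641·24.5229 = 0.5108  (Raytheon)
  w_2 = 0.338938·1.1273 + -0.020641·14.2591 = 0.0878  (JPMorgan)
  w_3 = 0.338938·1.3051 + -0.020641·17.5950 = 0.0792  (Visa)
Σw_i=1.0000  μᵀw=0.1220
σ²=wᵀΣw=λ₁·μ_p+λ₂ = 0.338938·0.122 + -0.020641 = 0.020709 ≈ 0.0207

0.0878


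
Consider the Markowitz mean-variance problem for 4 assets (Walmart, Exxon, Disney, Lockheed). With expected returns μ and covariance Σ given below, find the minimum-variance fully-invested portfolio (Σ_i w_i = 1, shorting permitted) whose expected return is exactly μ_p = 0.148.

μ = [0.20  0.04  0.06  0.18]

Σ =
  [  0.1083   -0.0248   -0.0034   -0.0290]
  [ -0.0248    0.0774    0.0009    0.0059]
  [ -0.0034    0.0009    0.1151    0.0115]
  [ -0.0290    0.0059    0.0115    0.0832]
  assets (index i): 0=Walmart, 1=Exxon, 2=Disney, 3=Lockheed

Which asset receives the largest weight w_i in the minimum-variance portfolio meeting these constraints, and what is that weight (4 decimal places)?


g=Σ⁻¹μ = [2.9583  1.2275  0.2926  3.0671]
h=Σ⁻¹𝟙 = [17.6917  17.2876  7.4844  15.9254]
a=μᵀg=1.210392  b=𝟙ᵀg=7.545487  c=𝟙ᵀh=58.389105  D=ac−b²=13.739326
λ₁=(c·0.148−b)/D = (58.389105·0.148−7.545487)/13.739326 = 0.079778
λ₂=(a−b·0.148)/D = (1.210392−7.545487·0.148)/13.739326 = 0.006817
w* = 0.079778·g + 0.006817·h:
  w_0 = 0.079778·2.9583 + 0.006817·17.6917 = 0.3566  (Walmart)
  w_1 = 0.079778·1.2275 + 0.006817·17.2876 = 0.2158  (Exxon)
  w_2 = 0.079778·0.2926 + 0.006817·7.4844 = 0.0744  (Disney)
  w_3 = 0.079778·3.0671 + 0.006817·15.9254 = 0.3533  (Lockheed)
Σw_i=1.0000  μᵀw=0.1480
σ²=wᵀΣw=λ₁·μ_p+λ₂ = 0.079778·0.148 + 0.006817 = 0.018624 ≈ 0.0186

Walmart (0.3566)


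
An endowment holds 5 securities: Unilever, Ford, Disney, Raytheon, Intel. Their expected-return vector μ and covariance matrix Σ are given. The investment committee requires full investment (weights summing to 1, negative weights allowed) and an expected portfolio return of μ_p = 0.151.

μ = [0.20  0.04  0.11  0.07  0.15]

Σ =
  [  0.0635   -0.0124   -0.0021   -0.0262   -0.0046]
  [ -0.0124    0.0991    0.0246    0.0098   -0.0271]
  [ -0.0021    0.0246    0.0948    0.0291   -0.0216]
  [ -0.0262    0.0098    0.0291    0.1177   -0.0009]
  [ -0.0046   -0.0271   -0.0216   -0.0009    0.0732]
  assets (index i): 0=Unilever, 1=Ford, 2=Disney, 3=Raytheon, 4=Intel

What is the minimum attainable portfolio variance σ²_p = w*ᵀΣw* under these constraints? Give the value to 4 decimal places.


g=Σ⁻¹μ = [4.1511  1.3719  1.2870  1.1109  3.2114]
h=Σ⁻¹𝟙 = [25.4704  16.5935  9.0246  10.7381  24.2000]
a=μᵀg=1.586122  b=𝟙ᵀg=11.132191  c=𝟙ᵀh=86.026579  D=ac−b²=12.523007
λ₁=(c·0.151−b)/D = (86.026579·0.151−11.132191)/12.523007 = 0.148353
λ₂=(a−b·0.151)/D = (1.586122−11.132191·0.151)/12.523007 = -0.007573
w* = 0.148353·g + -0.007573·h:
  w_0 = 0.148353·4.1511 + -0.007573·25.4704 = 0.4229  (Unilever)
  w_1 = 0.148353·1.3719 + -0.007573·16.5935 = 0.0779  (Ford)
  w_2 = 0.148353·1.2870 + -0.007573·9.0246 = 0.1226  (Disney)
  w_3 = 0.148353·1.1109 + -0.007573·10.7381 = 0.0835  (Raytheon)
  w_4 = 0.148353·3.2114 + -0.007573·24.2000 = 0.2931  (Intel)
Σw_i=1.0000  μᵀw=0.1510
σ²=wᵀΣw=λ₁·μ_p+λ₂ = 0.148353·0.151 + -0.007573 = 0.014828 ≈ 0.0148

0.0148


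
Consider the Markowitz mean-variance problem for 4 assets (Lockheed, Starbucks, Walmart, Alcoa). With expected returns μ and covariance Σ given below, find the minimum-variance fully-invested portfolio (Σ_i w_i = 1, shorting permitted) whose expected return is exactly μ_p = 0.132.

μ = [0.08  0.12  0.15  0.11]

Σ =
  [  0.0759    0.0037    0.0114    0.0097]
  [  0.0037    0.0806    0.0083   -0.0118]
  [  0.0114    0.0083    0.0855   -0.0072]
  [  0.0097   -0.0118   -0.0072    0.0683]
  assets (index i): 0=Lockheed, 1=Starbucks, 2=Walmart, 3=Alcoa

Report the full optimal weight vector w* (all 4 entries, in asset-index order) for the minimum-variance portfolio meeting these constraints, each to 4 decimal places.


u=Σ⁻¹μ = [0.4651  1.5842  1.7068  1.9981]
v=Σ⁻¹𝟙 = [8.7740  13.3716  10.6450  16.8275]
a=μᵀu=0.703136  b=𝟙ᵀu=5.754291  c=𝟙ᵀv=49.618114  D=ac−b²=1.776446
λ₁=(c·0.132−b)/D = (49.618114·0.132−5.754291)/1.776446 = 0.447692
λ₂=(a−b·0.132)/D = (0.703136−5.754291·0.132)/1.776446 = -0.031766
w* = 0.447692·u + -0.031766·v:
  w_0 = 0.447692·0.4651 + -0.031766·8.7740 = -0.0705  (Lockheed)
  w_1 = 0.447692·1.5842 + -0.031766·13.3716 = 0.2845  (Starbucks)
  w_2 = 0.447692·1.7068 + -0.031766·10.6450 = 0.4260  (Walmart)
  w_3 = 0.447692·1.9981 + -0.031766·16.8275 = 0.3600  (Alcoa)
Σw_i=1.0000  μᵀw=0.1320
σ²=wᵀΣw=λ₁·μ_p+λ₂ = 0.447692·0.132 + -0.031766 = 0.027330 ≈ 0.0273

-0.0705  0.2845  0.4260  0.3600


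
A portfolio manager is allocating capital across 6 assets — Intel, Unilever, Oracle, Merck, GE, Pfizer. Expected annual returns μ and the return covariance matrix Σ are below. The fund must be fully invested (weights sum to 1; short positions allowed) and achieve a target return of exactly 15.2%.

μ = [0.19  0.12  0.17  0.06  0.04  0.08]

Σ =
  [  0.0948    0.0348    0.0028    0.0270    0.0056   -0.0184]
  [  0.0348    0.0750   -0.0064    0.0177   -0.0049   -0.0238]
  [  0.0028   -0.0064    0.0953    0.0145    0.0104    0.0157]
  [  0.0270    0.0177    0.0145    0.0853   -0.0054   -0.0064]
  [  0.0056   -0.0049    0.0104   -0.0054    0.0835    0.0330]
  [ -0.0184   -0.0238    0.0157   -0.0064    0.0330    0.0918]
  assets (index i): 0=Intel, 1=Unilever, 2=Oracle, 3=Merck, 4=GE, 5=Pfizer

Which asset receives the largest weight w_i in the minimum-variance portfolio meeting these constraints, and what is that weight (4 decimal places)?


Intel (0.3054)

g=Σ⁻¹μ = [1.8418  1.4044  1.6862  -0.3738  -0.3569  1.4186]
h=Σ⁻¹𝟙 = [4.9534  14.2997  7.3929  7.3061  7.1922  12.2530]
a=μᵀg=0.881888  b=𝟙ᵀg=5.620196  c=𝟙ᵀh=53.397324  D=ac−b²=15.503876
λ₁=(c·0.152−b)/D = (53.397324·0.152−5.620196)/15.503876 = 0.161005
λ₂=(a−b·0.152)/D = (0.881888−5.620196·0.152)/15.503876 = 0.001781
w* = 0.161005·g + 0.001781·h:
  w_0 = 0.161005·1.8418 + 0.001781·4.9534 = 0.3054  (Intel)
  w_1 = 0.161005·1.4044 + 0.001781·14.2997 = 0.2516  (Unilever)
  w_2 = 0.161005·1.6862 + 0.001781·7.3929 = 0.2846  (Oracle)
  w_3 = 0.161005·-0.3738 + 0.001781·7.3061 = -0.0472  (Merck)
  w_4 = 0.161005·-0.3569 + 0.001781·7.1922 = -0.0446  (GE)
  w_5 = 0.161005·1.4186 + 0.001781·12.2530 = 0.2502  (Pfizer)
Σw_i=1.0000  μᵀw=0.1520
σ²=wᵀΣw=λ₁·μ_p+λ₂ = 0.161005·0.152 + 0.001781 = 0.026254 ≈ 0.0263


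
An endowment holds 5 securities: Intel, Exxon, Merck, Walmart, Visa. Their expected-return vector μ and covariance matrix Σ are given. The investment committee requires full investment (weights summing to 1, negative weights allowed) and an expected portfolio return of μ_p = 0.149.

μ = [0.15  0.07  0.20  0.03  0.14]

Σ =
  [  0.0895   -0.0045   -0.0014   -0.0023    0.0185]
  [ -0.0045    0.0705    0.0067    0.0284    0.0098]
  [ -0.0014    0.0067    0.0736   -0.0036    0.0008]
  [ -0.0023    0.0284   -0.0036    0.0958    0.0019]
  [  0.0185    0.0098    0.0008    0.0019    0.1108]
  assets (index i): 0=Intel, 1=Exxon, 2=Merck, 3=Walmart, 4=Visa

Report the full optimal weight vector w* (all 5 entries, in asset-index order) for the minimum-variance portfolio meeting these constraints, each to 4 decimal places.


g=Σ⁻¹μ = [1.5639  0.6058  2.6944  0.2540  0.9250]
h=Σ⁻¹𝟙 = [10.7957  9.4209  13.2729  8.2815  6.1516]
a=μᵀg=0.952986  b=𝟙ᵀg=6.043079  c=𝟙ᵀh=47.922689  D=ac−b²=9.150869
λ₁=(c·0.149−b)/D = (47.922689·0.149−6.043079)/9.150869 = 0.119923
λ₂=(a−b·0.149)/D = (0.952986−6.043079·0.149)/9.150869 = 0.005745
w* = 0.119923·g + 0.005745·h:
  w_0 = 0.119923·1.5639 + 0.005745·10.7957 = 0.2496  (Intel)
  w_1 = 0.119923·0.6058 + 0.005745·9.4209 = 0.1268  (Exxon)
  w_2 = 0.119923·2.6944 + 0.005745·13.2729 = 0.3994  (Merck)
  w_3 = 0.119923·0.2540 + 0.005745·8.2815 = 0.0780  (Walmart)
  w_4 = 0.119923·0.9250 + 0.005745·6.1516 = 0.1463  (Visa)
Σw_i=1.0000  μᵀw=0.1490
σ²=wᵀΣw=λ₁·μ_p+λ₂ = 0.119923·0.149 + 0.005745 = 0.023613 ≈ 0.0236

0.2496  0.1268  0.3994  0.0780  0.1463


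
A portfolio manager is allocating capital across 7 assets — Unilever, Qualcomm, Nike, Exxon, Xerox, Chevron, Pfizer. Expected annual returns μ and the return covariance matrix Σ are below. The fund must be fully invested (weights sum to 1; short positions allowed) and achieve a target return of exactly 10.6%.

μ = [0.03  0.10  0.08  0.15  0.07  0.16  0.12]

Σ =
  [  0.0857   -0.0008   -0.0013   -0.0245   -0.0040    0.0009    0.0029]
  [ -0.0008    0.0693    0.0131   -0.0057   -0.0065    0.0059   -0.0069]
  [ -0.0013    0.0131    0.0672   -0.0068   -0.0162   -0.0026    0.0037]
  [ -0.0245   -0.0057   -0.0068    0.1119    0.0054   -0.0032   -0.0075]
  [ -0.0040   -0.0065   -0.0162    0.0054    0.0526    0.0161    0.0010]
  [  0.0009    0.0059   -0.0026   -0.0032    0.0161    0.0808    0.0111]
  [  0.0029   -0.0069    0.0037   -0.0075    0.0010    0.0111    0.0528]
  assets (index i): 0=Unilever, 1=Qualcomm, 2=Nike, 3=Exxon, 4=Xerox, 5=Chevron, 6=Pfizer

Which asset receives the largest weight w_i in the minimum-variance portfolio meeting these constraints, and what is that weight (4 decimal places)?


g=Σ⁻¹μ = [0.8773  1.5858  1.3363  1.8219  1.3499  1.3876  2.2796]
h=Σ⁻¹𝟙 = [16.7826  16.1941  18.6120  14.8119  24.7258  4.5865  19.5011]
a=μᵀg=1.155155  b=𝟙ᵀg=10.638423  c=𝟙ᵀh=115.214044  D=ac−b²=19.914066
λ₁=(c·0.106−b)/D = (115.214044·0.106−10.638423)/19.914066 = 0.079053
λ₂=(a−b·0.106)/D = (1.155155−10.638423·0.106)/19.914066 = 0.001380
w* = 0.079053·g + 0.001380·h:
  w_0 = 0.079053·0.8773 + 0.001380·16.7826 = 0.0925  (Unilever)
  w_1 = 0.079053·1.5858 + 0.001380·16.1941 = 0.1477  (Qualcomm)
  w_2 = 0.079053·1.3363 + 0.001380·18.6120 = 0.1313  (Nike)
  w_3 = 0.079053·1.8219 + 0.001380·14.8119 = 0.1645  (Exxon)
  w_4 = 0.079053·1.3499 + 0.001380·24.7258 = 0.1408  (Xerox)
  w_5 = 0.079053·1.3876 + 0.001380·4.5865 = 0.1160  (Chevron)
  w_6 = 0.079053·2.2796 + 0.001380·19.5011 = 0.2071  (Pfizer)
Σw_i=1.0000  μᵀw=0.1060
σ²=wᵀΣw=λ₁·μ_p+λ₂ = 0.079053·0.106 + 0.001380 = 0.009760 ≈ 0.0098

Pfizer (0.2071)


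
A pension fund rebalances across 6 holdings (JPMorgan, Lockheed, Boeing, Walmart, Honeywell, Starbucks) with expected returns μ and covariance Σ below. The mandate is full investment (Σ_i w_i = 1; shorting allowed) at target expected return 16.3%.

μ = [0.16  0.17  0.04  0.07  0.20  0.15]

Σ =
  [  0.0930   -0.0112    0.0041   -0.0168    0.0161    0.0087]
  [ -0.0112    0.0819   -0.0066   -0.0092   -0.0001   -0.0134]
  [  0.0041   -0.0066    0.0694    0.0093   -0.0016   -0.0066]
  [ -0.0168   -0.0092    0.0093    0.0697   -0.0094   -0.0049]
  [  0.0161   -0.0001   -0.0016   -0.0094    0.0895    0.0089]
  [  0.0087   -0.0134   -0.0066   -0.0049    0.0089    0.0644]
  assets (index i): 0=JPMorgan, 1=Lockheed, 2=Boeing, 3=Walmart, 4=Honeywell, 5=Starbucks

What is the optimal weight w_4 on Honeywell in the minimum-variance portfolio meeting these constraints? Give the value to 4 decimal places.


x=Σ⁻¹μ = [1.8792  3.0868  0.7638  2.2060  1.8765  2.7044]
y=Σ⁻¹𝟙 = [12.8828  20.7938  14.9414  20.8669  9.3548  19.9404]
a=μᵀx=1.791342  b=𝟙ᵀx=12.516543  c=𝟙ᵀy=98.780020  D=ac−b²=20.284962
λ₁=(c·0.163−b)/D = (98.780020·0.163−12.516543)/20.284962 = 0.176712
λ₂=(a−b·0.163)/D = (1.791342−12.516543·0.163)/20.284962 = -0.012268
w* = 0.176712·x + -0.012268·y:
  w_0 = 0.176712·1.8792 + -0.012268·12.8828 = 0.1740  (JPMorgan)
  w_1 = 0.176712·3.0868 + -0.012268·20.7938 = 0.2904  (Lockheed)
  w_2 = 0.176712·0.7638 + -0.012268·14.9414 = -0.0483  (Boeing)
  w_3 = 0.176712·2.2060 + -0.012268·20.8669 = 0.1338  (Walmart)
  w_4 = 0.176712·1.8765 + -0.012268·9.3548 = 0.2168  (Honeywell)
  w_5 = 0.176712·2.7044 + -0.012268·19.9404 = 0.2333  (Starbucks)
Σw_i=1.0000  μᵀw=0.1630
σ²=wᵀΣw=λ₁·μ_p+λ₂ = 0.176712·0.163 + -0.012268 = 0.016536 ≈ 0.0165

0.2168


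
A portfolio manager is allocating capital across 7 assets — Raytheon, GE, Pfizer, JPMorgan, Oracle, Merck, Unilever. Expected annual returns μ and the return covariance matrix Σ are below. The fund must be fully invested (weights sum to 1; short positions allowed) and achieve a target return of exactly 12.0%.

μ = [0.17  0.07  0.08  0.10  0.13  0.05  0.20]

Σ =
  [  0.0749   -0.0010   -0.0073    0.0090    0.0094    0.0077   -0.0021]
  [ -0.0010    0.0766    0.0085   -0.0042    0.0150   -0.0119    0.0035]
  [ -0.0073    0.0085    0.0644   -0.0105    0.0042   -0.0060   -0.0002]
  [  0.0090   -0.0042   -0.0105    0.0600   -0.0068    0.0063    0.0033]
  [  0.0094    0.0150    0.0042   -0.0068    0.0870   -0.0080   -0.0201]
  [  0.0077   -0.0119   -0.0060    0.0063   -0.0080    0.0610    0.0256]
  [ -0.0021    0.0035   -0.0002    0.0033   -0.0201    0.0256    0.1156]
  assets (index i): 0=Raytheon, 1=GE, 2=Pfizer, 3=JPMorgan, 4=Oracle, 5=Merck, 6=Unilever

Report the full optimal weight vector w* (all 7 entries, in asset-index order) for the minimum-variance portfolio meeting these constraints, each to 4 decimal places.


x=Σ⁻¹μ = [2.0606  0.4314  1.5989  1.7519  1.7207  0.0041  2.0055]
y=Σ⁻¹𝟙 = [10.1431  12.0212  18.8807  18.5733  11.8468  16.2504  6.4344]
a=μᵀx=1.308602  b=𝟙ᵀx=9.573077  c=𝟙ᵀy=94.149856  D=ac−b²=31.560859
λ₁=(c·0.120−b)/D = (94.149856·0.120−9.573077)/31.560859 = 0.054653
λ₂=(a−b·0.120)/D = (1.308602−9.573077·0.120)/31.560859 = 0.005064
w* = 0.054653·x + 0.005064·y:
  w_0 = 0.054653·2.0606 + 0.005064·10.1431 = 0.1640  (Raytheon)
  w_1 = 0.054653·0.4314 + 0.005064·12.0212 = 0.0845  (GE)
  w_2 = 0.054653·1.5989 + 0.005064·18.8807 = 0.1830  (Pfizer)
  w_3 = 0.054653·1.7519 + 0.005064·18.5733 = 0.1898  (JPMorgan)
  w_4 = 0.054653·1.7207 + 0.005064·11.8468 = 0.1540  (Oracle)
  w_5 = 0.054653·0.0041 + 0.005064·16.2504 = 0.0825  (Merck)
  w_6 = 0.054653·2.0055 + 0.005064·6.4344 = 0.1422  (Unilever)
Σw_i=1.0000  μᵀw=0.1200
σ²=wᵀΣw=λ₁·μ_p+λ₂ = 0.054653·0.120 + 0.005064 = 0.011623 ≈ 0.0116

0.1640  0.0845  0.1830  0.1898  0.1540  0.0825  0.1422


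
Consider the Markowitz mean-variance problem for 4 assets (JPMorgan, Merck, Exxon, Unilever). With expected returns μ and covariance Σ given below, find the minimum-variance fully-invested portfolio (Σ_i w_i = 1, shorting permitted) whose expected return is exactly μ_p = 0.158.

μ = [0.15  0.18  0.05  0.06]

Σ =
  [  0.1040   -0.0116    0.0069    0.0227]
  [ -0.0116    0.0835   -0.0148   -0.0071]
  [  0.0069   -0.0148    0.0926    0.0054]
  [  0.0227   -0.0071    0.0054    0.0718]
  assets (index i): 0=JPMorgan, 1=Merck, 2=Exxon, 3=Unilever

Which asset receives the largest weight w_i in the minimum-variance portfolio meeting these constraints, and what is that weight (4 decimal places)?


g=Σ⁻¹μ = [1.5576  2.5598  0.8018  0.5360]
h=Σ⁻¹𝟙 = [7.9850  16.2584  12.0970  12.1010]
a=μᵀg=0.766651  b=𝟙ᵀg=5.455171  c=𝟙ᵀh=48.441398  D=ac−b²=7.378751
λ₁=(c·0.158−b)/D = (48.441398·0.158−5.455171)/7.378751 = 0.297960
λ₂=(a−b·0.158)/D = (0.766651−5.455171·0.158)/7.378751 = -0.012911
w* = 0.297960·g + -0.012911·h:
  w_0 = 0.297960·1.5576 + -0.012911·7.9850 = 0.3610  (JPMorgan)
  w_1 = 0.297960·2.5598 + -0.012911·16.2584 = 0.5528  (Merck)
  w_2 = 0.297960·0.8018 + -0.012911·12.0970 = 0.0827  (Exxon)
  w_3 = 0.297960·0.5360 + -0.012911·12.1010 = 0.0035  (Unilever)
Σw_i=1.0000  μᵀw=0.1580
σ²=wᵀΣw=λ₁·μ_p+λ₂ = 0.297960·0.158 + -0.012911 = 0.034167 ≈ 0.0342

Merck (0.5528)


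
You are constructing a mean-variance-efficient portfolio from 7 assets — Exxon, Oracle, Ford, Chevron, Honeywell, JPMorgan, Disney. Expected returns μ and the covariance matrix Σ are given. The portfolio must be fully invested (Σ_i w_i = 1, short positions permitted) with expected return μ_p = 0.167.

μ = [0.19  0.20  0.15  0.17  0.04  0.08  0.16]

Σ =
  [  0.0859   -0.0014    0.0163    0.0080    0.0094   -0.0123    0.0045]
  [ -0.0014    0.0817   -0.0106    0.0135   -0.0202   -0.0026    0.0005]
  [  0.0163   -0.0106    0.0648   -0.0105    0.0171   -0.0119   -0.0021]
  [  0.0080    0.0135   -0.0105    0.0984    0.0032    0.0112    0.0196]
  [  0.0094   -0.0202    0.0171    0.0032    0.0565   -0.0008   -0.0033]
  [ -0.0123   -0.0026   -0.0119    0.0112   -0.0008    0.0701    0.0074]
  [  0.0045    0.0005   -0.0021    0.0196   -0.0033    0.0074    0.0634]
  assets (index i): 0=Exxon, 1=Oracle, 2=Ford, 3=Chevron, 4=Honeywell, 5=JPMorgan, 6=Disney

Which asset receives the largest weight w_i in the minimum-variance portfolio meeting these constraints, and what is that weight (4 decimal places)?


Oracle (0.2484)

u=Σ⁻¹μ = [1.7220  2.9083  2.6693  0.8521  0.7483  1.6605  2.0486]
v=Σ⁻¹𝟙 = [8.3757  19.1037  15.5048  3.2184  19.2964  17.3538  13.5252]
a=μᵀu=1.944650  b=𝟙ᵀu=12.609171  c=𝟙ᵀv=96.378082  D=ac−b²=28.430485
λ₁=(c·0.167−b)/D = (96.378082·0.167−12.609171)/28.430485 = 0.122614
λ₂=(a−b·0.167)/D = (1.944650−12.609171·0.167)/28.430485 = -0.005666
w* = 0.122614·u + -0.005666·v:
  w_0 = 0.122614·1.7220 + -0.005666·8.3757 = 0.1637  (Exxon)
  w_1 = 0.122614·2.9083 + -0.005666·19.1037 = 0.2484  (Oracle)
  w_2 = 0.122614·2.6693 + -0.005666·15.5048 = 0.2395  (Ford)
  w_3 = 0.122614·0.8521 + -0.005666·3.2184 = 0.0862  (Chevron)
  w_4 = 0.122614·0.7483 + -0.005666·19.2964 = -0.0176  (Honeywell)
  w_5 = 0.122614·1.6605 + -0.005666·17.3538 = 0.1053  (JPMorgan)
  w_6 = 0.122614·2.0486 + -0.005666·13.5252 = 0.1746  (Disney)
Σw_i=1.0000  μᵀw=0.1670
σ²=wᵀΣw=λ₁·μ_p+λ₂ = 0.122614·0.167 + -0.005666 = 0.014811 ≈ 0.0148


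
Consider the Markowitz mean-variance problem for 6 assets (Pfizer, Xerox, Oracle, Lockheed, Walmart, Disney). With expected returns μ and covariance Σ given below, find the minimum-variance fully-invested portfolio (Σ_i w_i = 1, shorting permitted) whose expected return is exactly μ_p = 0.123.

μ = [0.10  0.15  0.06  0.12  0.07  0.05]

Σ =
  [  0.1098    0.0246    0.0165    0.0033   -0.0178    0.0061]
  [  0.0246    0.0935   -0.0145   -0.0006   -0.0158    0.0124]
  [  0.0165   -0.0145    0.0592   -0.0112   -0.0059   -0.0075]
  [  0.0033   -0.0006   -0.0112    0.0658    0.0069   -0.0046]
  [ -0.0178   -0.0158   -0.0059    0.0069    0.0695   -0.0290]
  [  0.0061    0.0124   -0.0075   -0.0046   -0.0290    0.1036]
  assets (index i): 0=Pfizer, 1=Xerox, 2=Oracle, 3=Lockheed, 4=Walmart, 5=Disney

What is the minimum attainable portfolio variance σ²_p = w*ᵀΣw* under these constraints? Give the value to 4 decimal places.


0.0247

u=Σ⁻¹μ = [0.3274  2.0600  2.1390  2.0554  1.9588  1.0112]
v=Σ⁻¹𝟙 = [4.0701  16.3357  28.2114  18.3455  27.1990  17.9281]
a=μᵀu=0.904404  b=𝟙ᵀu=9.551840  c=𝟙ᵀv=112.089805  D=ac−b²=10.136837
λ₁=(c·0.123−b)/D = (112.089805·0.123−9.551840)/10.136837 = 0.417804
λ₂=(a−b·0.123)/D = (0.904404−9.551840·0.123)/10.136837 = -0.026682
w* = 0.417804·u + -0.026682·v:
  w_0 = 0.417804·0.3274 + -0.026682·4.0701 = 0.0282  (Pfizer)
  w_1 = 0.417804·2.0600 + -0.026682·16.3357 = 0.4248  (Xerox)
  w_2 = 0.417804·2.1390 + -0.026682·28.2114 = 0.1409  (Oracle)
  w_3 = 0.417804·2.0554 + -0.026682·18.3455 = 0.3693  (Lockheed)
  w_4 = 0.417804·1.9588 + -0.026682·27.1990 = 0.0927  (Walmart)
  w_5 = 0.417804·1.0112 + -0.026682·17.9281 = -0.0559  (Disney)
Σw_i=1.0000  μᵀw=0.1230
σ²=wᵀΣw=λ₁·μ_p+λ₂ = 0.417804·0.123 + -0.026682 = 0.024708 ≈ 0.0247
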